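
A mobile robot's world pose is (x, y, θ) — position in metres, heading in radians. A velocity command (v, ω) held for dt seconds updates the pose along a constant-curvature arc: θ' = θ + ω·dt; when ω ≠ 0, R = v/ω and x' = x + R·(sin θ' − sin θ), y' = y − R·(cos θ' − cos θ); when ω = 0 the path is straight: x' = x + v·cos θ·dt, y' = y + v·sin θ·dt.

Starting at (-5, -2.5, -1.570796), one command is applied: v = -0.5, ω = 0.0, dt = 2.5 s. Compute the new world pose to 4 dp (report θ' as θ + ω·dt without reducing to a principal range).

θ' = -1.5708 + 0.0·2.5 = -1.5708
ω = 0 → straight: x' = -5 + -0.5·cos(-1.5708)·2.5 = -5.0000
y' = -2.5 + -0.5·sin(-1.5708)·2.5 = -1.2500

(-5.0000, -1.2500, -1.5708)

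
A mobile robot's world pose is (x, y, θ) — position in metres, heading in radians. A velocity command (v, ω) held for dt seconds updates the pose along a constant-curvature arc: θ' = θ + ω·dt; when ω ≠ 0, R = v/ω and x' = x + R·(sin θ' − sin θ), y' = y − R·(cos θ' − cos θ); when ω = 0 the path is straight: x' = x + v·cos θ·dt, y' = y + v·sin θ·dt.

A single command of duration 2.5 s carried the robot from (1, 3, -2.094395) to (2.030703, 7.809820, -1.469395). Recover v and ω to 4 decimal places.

v = -2.0000, ω = 0.2500

Δθ = -1.469395 − -2.094395 = 0.625000
ω = Δθ/dt = 0.625000/2.5 = 0.2500
R = −Δy/(cos θ' − cos θ) = -8.0000
v = R·ω = -8.0000·0.2500 = -2.0000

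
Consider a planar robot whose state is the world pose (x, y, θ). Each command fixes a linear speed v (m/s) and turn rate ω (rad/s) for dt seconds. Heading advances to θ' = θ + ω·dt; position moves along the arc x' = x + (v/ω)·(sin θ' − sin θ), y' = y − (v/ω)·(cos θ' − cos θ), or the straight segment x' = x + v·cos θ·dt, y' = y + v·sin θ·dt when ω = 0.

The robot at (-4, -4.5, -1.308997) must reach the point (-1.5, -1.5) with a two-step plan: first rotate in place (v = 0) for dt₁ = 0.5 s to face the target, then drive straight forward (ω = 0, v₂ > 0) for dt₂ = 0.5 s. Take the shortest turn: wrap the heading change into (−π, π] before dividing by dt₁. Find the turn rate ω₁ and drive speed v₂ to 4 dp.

ω₁ = 4.3701, v₂ = 7.8102

heading to target = atan2(-1.5−-4.5, -1.5−-4) = 0.8761
Δθ = wrap(0.8761 − -1.3090) = 2.1851; ω₁ = Δθ/dt₁ = 4.3701
distance = √((-1.5−-4)² + (-1.5−-4.5)²) = 3.9051; v₂ = distance/dt₂ = 7.8102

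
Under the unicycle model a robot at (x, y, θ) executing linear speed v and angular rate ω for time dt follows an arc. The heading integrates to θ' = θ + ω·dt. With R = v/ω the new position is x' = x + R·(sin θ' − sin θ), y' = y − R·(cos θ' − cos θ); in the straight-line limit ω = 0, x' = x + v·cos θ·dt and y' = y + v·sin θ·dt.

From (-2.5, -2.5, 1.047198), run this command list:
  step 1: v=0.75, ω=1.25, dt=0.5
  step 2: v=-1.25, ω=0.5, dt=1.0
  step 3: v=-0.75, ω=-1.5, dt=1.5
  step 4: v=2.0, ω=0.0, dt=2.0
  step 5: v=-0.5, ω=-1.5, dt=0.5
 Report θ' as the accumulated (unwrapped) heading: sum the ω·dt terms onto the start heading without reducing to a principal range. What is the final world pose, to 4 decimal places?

step 1: θ'=1.6722 (R=0.6000) → pose (-2.4227, -2.1393, 1.6722)
step 2: θ'=2.1722 (R=-2.5000) → pose (-1.9969, -3.3007, 2.1722)
step 3: θ'=-0.0778 (R=0.5000) → pose (-2.4480, -4.0821, -0.0778)
step 4: θ'=-0.0778 (straight) → pose (1.5399, -4.3930, -0.0778)
step 5: θ'=-0.8278 (R=0.3333) → pose (1.3203, -4.2861, -0.8278)

(1.3203, -4.2861, -0.8278)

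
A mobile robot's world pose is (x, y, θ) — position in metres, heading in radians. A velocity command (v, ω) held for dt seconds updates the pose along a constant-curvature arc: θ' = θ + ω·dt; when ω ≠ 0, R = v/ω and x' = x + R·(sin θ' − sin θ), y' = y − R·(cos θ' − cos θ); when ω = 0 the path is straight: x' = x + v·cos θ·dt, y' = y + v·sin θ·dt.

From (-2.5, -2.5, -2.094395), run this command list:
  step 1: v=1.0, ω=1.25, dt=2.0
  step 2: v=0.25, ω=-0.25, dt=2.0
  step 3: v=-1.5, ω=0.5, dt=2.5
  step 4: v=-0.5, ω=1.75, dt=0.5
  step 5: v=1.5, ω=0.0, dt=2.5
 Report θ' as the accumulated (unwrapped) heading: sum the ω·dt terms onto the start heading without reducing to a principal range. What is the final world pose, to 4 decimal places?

step 1: θ'=0.4056 (R=0.8000) → pose (-1.4915, -3.6351, 0.4056)
step 2: θ'=-0.0944 (R=-1.0000) → pose (-1.0027, -3.5584, -0.0944)
step 3: θ'=1.1556 (R=-3.0000) → pose (-4.0306, -5.3350, 1.1556)
step 4: θ'=2.0306 (R=-0.2857) → pose (-4.0252, -5.5770, 2.0306)
step 5: θ'=2.0306 (straight) → pose (-5.6893, -2.2165, 2.0306)

(-5.6893, -2.2165, 2.0306)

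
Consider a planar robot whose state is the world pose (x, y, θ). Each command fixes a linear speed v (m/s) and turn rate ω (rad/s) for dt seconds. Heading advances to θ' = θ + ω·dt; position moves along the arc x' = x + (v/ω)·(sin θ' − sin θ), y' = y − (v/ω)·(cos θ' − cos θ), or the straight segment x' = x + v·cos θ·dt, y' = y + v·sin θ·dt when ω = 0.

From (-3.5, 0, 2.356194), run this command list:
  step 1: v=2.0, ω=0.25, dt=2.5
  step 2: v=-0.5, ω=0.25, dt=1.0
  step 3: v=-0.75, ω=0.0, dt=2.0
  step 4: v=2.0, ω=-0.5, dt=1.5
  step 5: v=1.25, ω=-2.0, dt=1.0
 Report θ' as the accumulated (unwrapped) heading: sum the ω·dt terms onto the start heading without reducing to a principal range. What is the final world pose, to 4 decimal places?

step 1: θ'=2.9812 (R=8.0000) → pose (-7.8792, 2.2405, 2.9812)
step 2: θ'=3.2312 (R=-2.0000) → pose (-7.3808, 2.2228, 3.2312)
step 3: θ'=3.2312 (straight) → pose (-5.8868, 2.3570, 3.2312)
step 4: θ'=2.4812 (R=-4.0000) → pose (-8.6984, 3.1820, 2.4812)
step 5: θ'=0.4812 (R=-0.6250) → pose (-8.6043, 4.2296, 0.4812)

(-8.6043, 4.2296, 0.4812)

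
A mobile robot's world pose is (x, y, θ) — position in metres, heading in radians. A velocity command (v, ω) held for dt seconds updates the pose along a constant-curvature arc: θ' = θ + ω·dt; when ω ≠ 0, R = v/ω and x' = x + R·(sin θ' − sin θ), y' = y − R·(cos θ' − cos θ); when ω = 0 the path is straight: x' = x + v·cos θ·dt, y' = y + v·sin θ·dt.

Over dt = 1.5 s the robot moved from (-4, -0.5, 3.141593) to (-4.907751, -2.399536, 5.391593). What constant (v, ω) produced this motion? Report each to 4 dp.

Δθ = 5.391593 − 3.141593 = 2.250000
ω = Δθ/dt = 2.250000/1.5 = 1.5000
R = −Δy/(cos θ' − cos θ) = 1.1667
v = R·ω = 1.1667·1.5000 = 1.7500

v = 1.7500, ω = 1.5000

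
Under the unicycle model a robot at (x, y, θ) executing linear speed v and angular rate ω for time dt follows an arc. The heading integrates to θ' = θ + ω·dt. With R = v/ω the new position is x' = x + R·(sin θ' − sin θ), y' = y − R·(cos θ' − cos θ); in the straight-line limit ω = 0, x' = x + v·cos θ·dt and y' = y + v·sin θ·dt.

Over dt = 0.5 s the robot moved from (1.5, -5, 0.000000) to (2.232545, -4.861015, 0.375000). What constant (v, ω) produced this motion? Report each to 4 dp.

v = 1.5000, ω = 0.7500

Δθ = 0.375000 − 0.000000 = 0.375000
ω = Δθ/dt = 0.375000/0.5 = 0.7500
R = Δx/(sin θ' − sin θ) = 2.0000
v = R·ω = 2.0000·0.7500 = 1.5000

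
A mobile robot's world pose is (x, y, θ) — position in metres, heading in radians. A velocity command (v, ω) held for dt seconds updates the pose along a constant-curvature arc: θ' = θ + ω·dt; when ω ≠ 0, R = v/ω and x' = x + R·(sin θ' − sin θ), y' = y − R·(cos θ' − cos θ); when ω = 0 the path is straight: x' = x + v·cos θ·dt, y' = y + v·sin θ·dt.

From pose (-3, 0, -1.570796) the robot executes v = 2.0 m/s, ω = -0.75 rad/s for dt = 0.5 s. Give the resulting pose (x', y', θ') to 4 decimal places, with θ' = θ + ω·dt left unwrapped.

(-3.1853, -0.9767, -1.9458)

θ' = -1.5708 + -0.75·0.5 = -1.9458
R = v/ω = 2.0/-0.75 = -2.6667
x' = -3 + -2.6667·(sin -1.9458 − sin -1.5708) = -3.1853
y' = 0 − -2.6667·(cos -1.9458 − cos -1.5708) = -0.9767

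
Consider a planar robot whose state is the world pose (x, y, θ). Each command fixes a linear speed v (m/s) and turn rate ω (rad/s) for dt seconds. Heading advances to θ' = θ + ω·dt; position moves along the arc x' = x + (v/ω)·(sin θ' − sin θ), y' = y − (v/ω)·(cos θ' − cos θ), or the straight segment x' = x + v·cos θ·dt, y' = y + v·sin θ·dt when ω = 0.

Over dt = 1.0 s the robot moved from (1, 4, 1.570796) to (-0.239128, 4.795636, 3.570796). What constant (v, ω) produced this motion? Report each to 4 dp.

Δθ = 3.570796 − 1.570796 = 2.000000
ω = Δθ/dt = 2.000000/1.0 = 2.0000
R = Δx/(sin θ' − sin θ) = 0.8750
v = R·ω = 0.8750·2.0000 = 1.7500

v = 1.7500, ω = 2.0000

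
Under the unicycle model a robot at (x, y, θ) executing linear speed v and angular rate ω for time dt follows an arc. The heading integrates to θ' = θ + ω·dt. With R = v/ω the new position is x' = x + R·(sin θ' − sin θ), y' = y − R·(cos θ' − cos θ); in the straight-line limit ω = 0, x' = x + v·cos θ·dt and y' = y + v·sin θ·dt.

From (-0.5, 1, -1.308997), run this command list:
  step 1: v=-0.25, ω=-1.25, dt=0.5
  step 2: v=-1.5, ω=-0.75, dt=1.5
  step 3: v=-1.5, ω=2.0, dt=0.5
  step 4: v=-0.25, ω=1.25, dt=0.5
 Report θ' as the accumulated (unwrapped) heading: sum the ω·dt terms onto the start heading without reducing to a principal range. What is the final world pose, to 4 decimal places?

(1.8328, 2.9222, -1.4340)

step 1: θ'=-1.9340 (R=0.2000) → pose (-0.4938, 1.1228, -1.9340)
step 2: θ'=-3.0590 (R=2.0000) → pose (1.2108, 2.4055, -3.0590)
step 3: θ'=-2.0590 (R=-0.7500) → pose (1.8113, 2.8011, -2.0590)
step 4: θ'=-1.4340 (R=-0.2000) → pose (1.8328, 2.9222, -1.4340)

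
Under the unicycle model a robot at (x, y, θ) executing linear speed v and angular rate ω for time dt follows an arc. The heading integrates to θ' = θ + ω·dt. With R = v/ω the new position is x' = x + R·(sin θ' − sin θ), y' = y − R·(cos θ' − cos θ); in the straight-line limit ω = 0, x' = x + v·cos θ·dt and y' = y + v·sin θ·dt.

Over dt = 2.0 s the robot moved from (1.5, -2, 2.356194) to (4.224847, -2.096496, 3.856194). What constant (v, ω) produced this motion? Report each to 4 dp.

v = -1.5000, ω = 0.7500

Δθ = 3.856194 − 2.356194 = 1.500000
ω = Δθ/dt = 1.500000/2.0 = 0.7500
R = Δx/(sin θ' − sin θ) = -2.0000
v = R·ω = -2.0000·0.7500 = -1.5000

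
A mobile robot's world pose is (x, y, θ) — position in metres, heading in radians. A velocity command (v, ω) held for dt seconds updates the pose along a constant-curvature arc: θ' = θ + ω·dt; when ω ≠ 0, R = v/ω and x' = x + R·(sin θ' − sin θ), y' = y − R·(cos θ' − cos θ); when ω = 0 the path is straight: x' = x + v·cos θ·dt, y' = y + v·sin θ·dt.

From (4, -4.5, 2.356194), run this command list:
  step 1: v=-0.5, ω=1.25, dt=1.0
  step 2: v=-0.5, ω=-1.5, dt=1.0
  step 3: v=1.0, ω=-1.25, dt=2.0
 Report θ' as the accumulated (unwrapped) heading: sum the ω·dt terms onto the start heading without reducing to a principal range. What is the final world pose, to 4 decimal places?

step 1: θ'=3.6062 (R=-0.4000) → pose (4.4621, -4.5748, 3.6062)
step 2: θ'=2.1062 (R=0.3333) → pose (4.8981, -4.7027, 2.1062)
step 3: θ'=-0.3938 (R=-0.8000) → pose (5.8931, -3.5558, -0.3938)

(5.8931, -3.5558, -0.3938)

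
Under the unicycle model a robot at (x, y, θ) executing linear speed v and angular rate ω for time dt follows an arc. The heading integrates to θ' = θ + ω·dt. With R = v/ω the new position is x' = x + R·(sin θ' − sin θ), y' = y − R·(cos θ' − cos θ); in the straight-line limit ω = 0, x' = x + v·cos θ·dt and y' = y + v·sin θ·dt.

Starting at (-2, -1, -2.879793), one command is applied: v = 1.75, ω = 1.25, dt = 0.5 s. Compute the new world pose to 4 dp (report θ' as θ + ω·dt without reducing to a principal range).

(-2.7227, -1.4676, -2.2548)

θ' = -2.8798 + 1.25·0.5 = -2.2548
R = v/ω = 1.75/1.25 = 1.4000
x' = -2 + 1.4000·(sin -2.2548 − sin -2.8798) = -2.7227
y' = -1 − 1.4000·(cos -2.2548 − cos -2.8798) = -1.4676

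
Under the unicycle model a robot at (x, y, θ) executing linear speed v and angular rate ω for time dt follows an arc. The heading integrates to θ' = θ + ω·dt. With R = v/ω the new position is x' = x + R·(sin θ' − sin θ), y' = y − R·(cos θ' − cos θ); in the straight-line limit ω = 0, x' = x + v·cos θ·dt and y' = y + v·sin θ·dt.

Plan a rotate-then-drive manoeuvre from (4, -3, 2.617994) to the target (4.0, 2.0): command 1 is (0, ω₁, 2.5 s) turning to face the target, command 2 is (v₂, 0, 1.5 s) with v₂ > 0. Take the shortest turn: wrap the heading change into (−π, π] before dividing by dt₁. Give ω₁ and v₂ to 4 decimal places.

heading to target = atan2(2−-3, 4−4) = 1.5708
Δθ = wrap(1.5708 − 2.6180) = -1.0472; ω₁ = Δθ/dt₁ = -0.4189
distance = √((4−4)² + (2−-3)²) = 5.0000; v₂ = distance/dt₂ = 3.3333

ω₁ = -0.4189, v₂ = 3.3333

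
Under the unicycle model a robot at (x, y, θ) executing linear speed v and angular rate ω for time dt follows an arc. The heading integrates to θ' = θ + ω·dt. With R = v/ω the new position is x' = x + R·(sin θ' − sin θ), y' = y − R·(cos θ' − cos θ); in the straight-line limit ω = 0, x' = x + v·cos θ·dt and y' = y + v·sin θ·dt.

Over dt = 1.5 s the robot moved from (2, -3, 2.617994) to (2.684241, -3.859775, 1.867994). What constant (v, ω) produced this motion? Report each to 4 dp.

Δθ = 1.867994 − 2.617994 = -0.750000
ω = Δθ/dt = -0.750000/1.5 = -0.5000
R = −Δy/(cos θ' − cos θ) = 1.5000
v = R·ω = 1.5000·-0.5000 = -0.7500

v = -0.7500, ω = -0.5000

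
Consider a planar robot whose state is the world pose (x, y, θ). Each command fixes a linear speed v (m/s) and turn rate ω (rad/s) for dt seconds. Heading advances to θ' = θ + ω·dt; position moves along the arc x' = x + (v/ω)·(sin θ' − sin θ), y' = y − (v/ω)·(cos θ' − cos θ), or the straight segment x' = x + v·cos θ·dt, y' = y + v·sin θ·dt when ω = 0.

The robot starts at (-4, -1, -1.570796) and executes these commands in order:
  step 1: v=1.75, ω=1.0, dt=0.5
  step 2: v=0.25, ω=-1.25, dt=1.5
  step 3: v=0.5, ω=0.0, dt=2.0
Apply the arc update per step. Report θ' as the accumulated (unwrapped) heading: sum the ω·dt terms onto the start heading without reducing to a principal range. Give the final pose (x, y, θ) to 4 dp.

(-4.9033, -2.3256, -2.9458)

step 1: θ'=-1.0708 (R=1.7500) → pose (-3.7858, -1.8390, -1.0708)
step 2: θ'=-2.9458 (R=-0.2000) → pose (-3.9224, -2.1311, -2.9458)
step 3: θ'=-2.9458 (straight) → pose (-4.9033, -2.3256, -2.9458)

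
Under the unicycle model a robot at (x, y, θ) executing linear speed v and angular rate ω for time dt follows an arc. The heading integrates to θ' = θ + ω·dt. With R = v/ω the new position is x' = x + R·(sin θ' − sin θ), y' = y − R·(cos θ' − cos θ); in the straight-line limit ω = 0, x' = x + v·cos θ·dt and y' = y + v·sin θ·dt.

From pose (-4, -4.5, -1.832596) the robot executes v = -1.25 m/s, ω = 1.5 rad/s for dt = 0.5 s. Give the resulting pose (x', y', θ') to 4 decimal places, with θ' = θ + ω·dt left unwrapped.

θ' = -1.8326 + 1.5·0.5 = -1.0826
R = v/ω = -1.25/1.5 = -0.8333
x' = -4 + -0.8333·(sin -1.0826 − sin -1.8326) = -4.0690
y' = -4.5 − -0.8333·(cos -1.0826 − cos -1.8326) = -3.8935

(-4.0690, -3.8935, -1.0826)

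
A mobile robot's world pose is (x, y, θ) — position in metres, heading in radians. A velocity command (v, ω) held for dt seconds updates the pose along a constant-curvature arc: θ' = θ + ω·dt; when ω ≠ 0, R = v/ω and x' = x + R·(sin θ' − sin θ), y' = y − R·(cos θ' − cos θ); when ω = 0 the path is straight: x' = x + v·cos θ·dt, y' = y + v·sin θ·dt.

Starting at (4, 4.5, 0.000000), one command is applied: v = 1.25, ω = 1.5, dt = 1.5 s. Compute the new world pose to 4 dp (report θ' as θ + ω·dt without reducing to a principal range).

(4.6484, 5.8568, 2.2500)

θ' = 0.0000 + 1.5·1.5 = 2.2500
R = v/ω = 1.25/1.5 = 0.8333
x' = 4 + 0.8333·(sin 2.2500 − sin 0.0000) = 4.6484
y' = 4.5 − 0.8333·(cos 2.2500 − cos 0.0000) = 5.8568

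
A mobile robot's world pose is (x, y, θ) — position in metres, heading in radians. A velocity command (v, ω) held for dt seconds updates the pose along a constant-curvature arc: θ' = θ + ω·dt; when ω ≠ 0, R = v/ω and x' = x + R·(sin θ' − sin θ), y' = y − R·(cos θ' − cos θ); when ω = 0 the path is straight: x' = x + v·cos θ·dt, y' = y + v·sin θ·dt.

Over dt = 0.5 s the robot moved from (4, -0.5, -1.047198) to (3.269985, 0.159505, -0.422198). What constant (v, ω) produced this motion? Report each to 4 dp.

v = -2.0000, ω = 1.2500

Δθ = -0.422198 − -1.047198 = 0.625000
ω = Δθ/dt = 0.625000/0.5 = 1.2500
R = Δx/(sin θ' − sin θ) = -1.6000
v = R·ω = -1.6000·1.2500 = -2.0000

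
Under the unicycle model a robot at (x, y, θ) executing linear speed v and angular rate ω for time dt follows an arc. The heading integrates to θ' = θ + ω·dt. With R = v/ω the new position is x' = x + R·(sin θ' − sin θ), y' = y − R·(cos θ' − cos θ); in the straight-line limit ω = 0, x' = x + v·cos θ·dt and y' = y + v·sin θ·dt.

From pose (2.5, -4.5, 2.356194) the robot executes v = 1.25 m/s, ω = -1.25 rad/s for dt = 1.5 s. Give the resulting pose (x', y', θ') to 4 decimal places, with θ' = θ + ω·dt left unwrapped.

(2.7443, -2.9065, 0.4812)

θ' = 2.3562 + -1.25·1.5 = 0.4812
R = v/ω = 1.25/-1.25 = -1.0000
x' = 2.5 + -1.0000·(sin 0.4812 − sin 2.3562) = 2.7443
y' = -4.5 − -1.0000·(cos 0.4812 − cos 2.3562) = -2.9065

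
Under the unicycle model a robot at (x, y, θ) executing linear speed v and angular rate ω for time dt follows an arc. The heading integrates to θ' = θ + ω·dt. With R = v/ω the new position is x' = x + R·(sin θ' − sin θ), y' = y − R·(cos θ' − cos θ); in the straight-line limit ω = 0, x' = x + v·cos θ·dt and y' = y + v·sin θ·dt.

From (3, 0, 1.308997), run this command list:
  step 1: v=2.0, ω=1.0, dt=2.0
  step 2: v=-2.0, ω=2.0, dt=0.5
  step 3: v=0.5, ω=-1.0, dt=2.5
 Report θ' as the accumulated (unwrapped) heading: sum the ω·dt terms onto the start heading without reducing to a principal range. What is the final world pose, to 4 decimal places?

(0.5423, 3.1615, 1.8090)

step 1: θ'=3.3090 (R=2.0000) → pose (0.7349, 2.4897, 3.3090)
step 2: θ'=4.3090 (R=-1.0000) → pose (1.4880, 3.0832, 4.3090)
step 3: θ'=1.8090 (R=-0.5000) → pose (0.5423, 3.1615, 1.8090)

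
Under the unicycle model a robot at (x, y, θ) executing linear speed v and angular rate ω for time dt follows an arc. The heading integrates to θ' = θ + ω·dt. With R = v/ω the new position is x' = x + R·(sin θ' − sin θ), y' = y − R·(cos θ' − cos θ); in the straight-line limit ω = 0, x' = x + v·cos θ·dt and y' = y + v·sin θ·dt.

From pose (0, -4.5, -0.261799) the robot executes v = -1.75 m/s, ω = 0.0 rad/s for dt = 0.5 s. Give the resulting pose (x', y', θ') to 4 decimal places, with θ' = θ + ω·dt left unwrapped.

θ' = -0.2618 + 0.0·0.5 = -0.2618
ω = 0 → straight: x' = 0 + -1.75·cos(-0.2618)·0.5 = -0.8452
y' = -4.5 + -1.75·sin(-0.2618)·0.5 = -4.2735

(-0.8452, -4.2735, -0.2618)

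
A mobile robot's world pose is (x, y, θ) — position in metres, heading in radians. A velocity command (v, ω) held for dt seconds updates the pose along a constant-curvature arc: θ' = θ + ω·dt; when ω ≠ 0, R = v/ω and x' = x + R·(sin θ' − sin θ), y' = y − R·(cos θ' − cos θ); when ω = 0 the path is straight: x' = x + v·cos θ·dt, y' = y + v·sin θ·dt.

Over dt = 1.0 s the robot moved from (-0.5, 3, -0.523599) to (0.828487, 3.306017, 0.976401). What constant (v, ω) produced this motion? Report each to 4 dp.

v = 1.5000, ω = 1.5000

Δθ = 0.976401 − -0.523599 = 1.500000
ω = Δθ/dt = 1.500000/1.0 = 1.5000
R = Δx/(sin θ' − sin θ) = 1.0000
v = R·ω = 1.0000·1.5000 = 1.5000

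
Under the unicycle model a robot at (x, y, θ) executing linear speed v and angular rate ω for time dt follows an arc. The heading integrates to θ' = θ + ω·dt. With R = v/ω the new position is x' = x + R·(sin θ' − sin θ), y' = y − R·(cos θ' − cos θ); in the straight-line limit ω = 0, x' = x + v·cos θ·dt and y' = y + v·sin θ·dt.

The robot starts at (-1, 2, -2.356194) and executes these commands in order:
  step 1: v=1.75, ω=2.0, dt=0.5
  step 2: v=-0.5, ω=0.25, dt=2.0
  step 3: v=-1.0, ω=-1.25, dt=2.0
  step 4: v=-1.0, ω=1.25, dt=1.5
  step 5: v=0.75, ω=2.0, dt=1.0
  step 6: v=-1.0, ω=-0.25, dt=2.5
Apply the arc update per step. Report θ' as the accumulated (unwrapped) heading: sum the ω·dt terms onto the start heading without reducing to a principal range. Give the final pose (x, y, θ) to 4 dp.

(-1.7857, 3.4429, -0.1062)

step 1: θ'=-1.3562 (R=0.8750) → pose (-1.2362, 1.1949, -1.3562)
step 2: θ'=-0.8562 (R=-2.0000) → pose (-1.6796, 2.0797, -0.8562)
step 3: θ'=-3.3562 (R=0.8000) → pose (-0.9050, 3.3856, -3.3562)
step 4: θ'=-1.4812 (R=-0.8000) → pose (0.0622, 4.2388, -1.4812)
step 5: θ'=0.5188 (R=0.3750) → pose (0.6216, 3.9467, 0.5188)
step 6: θ'=-0.1062 (R=4.0000) → pose (-1.7857, 3.4429, -0.1062)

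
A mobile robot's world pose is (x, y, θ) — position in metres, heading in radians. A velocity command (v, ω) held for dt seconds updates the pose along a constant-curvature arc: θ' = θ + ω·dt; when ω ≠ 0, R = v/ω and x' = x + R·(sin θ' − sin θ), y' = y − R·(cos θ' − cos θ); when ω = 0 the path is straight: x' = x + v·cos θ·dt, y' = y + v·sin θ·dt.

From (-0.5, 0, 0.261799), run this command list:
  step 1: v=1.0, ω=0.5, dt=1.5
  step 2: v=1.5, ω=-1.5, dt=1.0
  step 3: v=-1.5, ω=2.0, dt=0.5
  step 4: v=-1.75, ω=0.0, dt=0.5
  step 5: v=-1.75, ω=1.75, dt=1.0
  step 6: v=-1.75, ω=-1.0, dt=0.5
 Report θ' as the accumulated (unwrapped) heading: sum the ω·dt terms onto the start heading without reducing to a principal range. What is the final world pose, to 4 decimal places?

step 1: θ'=1.0118 (R=2.0000) → pose (0.6779, 0.8712, 1.0118)
step 2: θ'=-0.4882 (R=-1.0000) → pose (1.9948, 1.2240, -0.4882)
step 3: θ'=0.5118 (R=-0.7500) → pose (1.2757, 1.2155, 0.5118)
step 4: θ'=0.5118 (straight) → pose (0.5128, 0.7870, 0.5118)
step 5: θ'=2.2618 (R=-1.0000) → pose (0.2319, -0.7222, 2.2618)
step 6: θ'=1.7618 (R=1.7500) → pose (0.6015, -1.5052, 1.7618)

(0.6015, -1.5052, 1.7618)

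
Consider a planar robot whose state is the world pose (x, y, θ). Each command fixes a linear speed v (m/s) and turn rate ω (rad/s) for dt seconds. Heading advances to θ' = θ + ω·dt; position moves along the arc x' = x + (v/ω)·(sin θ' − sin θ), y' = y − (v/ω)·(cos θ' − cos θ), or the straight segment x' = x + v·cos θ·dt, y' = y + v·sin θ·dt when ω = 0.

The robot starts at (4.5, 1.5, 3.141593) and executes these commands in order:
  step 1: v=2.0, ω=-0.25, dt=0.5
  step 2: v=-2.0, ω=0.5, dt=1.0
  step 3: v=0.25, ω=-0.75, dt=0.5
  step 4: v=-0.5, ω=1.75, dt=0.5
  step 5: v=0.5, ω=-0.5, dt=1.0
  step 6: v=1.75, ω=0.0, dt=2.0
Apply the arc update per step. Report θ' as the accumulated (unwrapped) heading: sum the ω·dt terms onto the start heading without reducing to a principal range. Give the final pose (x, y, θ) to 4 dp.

(1.9056, 0.3171, 3.5166)

step 1: θ'=3.0166 (R=-8.0000) → pose (3.5026, 1.5624, 3.0166)
step 2: θ'=3.5166 (R=-4.0000) → pose (5.4664, 1.8092, 3.5166)
step 3: θ'=3.1416 (R=-0.3333) → pose (5.3443, 1.7860, 3.1416)
step 4: θ'=4.0166 (R=-0.2857) → pose (5.5636, 1.8886, 4.0166)
step 5: θ'=3.5166 (R=-1.0000) → pose (5.1623, 1.5991, 3.5166)
step 6: θ'=3.5166 (straight) → pose (1.9056, 0.3171, 3.5166)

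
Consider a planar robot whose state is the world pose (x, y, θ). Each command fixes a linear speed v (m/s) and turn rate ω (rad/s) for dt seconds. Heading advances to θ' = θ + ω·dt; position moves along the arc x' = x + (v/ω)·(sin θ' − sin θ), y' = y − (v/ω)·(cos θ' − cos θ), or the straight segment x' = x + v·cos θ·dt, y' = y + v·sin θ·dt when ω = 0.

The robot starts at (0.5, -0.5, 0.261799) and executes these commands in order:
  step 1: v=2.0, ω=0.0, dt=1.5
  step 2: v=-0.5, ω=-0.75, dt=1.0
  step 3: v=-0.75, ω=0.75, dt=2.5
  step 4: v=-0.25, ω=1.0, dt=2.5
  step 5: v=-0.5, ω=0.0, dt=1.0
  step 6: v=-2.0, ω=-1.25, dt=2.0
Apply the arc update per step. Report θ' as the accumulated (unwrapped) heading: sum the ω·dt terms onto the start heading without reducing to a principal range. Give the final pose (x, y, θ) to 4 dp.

(4.9012, -1.7277, 1.3868)

step 1: θ'=0.2618 (straight) → pose (3.3978, 0.2765, 0.2618)
step 2: θ'=-0.4882 (R=0.6667) → pose (2.9125, 0.3316, -0.4882)
step 3: θ'=1.3868 (R=-1.0000) → pose (1.4604, -0.3686, 1.3868)
step 4: θ'=3.8868 (R=-0.2500) → pose (1.8757, -0.5981, 3.8868)
step 5: θ'=3.8868 (straight) → pose (2.2432, -0.2590, 3.8868)
step 6: θ'=1.3868 (R=1.6000) → pose (4.9012, -1.7277, 1.3868)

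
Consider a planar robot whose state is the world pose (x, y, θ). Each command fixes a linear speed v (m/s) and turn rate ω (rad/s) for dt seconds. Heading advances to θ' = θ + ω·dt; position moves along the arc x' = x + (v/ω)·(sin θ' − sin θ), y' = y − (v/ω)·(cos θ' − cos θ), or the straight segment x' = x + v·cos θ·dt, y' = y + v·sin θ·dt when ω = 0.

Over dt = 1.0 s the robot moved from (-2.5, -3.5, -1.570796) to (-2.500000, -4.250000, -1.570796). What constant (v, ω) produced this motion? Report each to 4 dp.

v = 0.7500, ω = 0.0000

Δθ = -1.570796 − -1.570796 = 0.000000
ω = Δθ/dt = 0.000000/1.0 = 0.0000
ω = 0 → v = (Δx·cos θ + Δy·sin θ)/dt = 0.7500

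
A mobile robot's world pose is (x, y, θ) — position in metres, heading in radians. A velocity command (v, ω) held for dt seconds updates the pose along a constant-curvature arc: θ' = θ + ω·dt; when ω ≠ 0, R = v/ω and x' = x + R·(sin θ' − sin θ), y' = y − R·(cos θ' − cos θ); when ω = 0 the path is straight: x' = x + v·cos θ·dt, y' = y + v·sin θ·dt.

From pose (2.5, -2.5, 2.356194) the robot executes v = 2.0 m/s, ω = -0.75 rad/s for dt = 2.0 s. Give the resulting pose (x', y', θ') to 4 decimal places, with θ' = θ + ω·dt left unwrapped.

(2.3713, 1.1331, 0.8562)

θ' = 2.3562 + -0.75·2.0 = 0.8562
R = v/ω = 2.0/-0.75 = -2.6667
x' = 2.5 + -2.6667·(sin 0.8562 − sin 2.3562) = 2.3713
y' = -2.5 − -2.6667·(cos 0.8562 − cos 2.3562) = 1.1331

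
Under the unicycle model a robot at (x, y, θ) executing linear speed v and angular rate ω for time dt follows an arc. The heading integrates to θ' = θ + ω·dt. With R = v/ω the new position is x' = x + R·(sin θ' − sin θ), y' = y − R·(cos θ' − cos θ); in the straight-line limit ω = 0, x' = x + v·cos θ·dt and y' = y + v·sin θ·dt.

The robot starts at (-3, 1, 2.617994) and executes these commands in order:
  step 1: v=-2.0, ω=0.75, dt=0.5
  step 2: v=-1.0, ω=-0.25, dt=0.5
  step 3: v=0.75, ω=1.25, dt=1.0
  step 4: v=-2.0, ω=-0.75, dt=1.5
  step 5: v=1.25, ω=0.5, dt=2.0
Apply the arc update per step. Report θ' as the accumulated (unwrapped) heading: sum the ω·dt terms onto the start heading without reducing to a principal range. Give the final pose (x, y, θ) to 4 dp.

step 1: θ'=2.9930 (R=-2.6667) → pose (-2.0615, 0.6721, 2.9930)
step 2: θ'=2.8680 (R=4.0000) → pose (-1.5729, 0.5674, 2.8680)
step 3: θ'=4.1180 (R=0.6000) → pose (-2.2321, 0.3257, 4.1180)
step 4: θ'=2.9930 (R=2.6667) → pose (0.3720, 1.4697, 2.9930)
step 5: θ'=3.9930 (R=2.5000) → pose (-1.8786, 0.6445, 3.9930)

(-1.8786, 0.6445, 3.9930)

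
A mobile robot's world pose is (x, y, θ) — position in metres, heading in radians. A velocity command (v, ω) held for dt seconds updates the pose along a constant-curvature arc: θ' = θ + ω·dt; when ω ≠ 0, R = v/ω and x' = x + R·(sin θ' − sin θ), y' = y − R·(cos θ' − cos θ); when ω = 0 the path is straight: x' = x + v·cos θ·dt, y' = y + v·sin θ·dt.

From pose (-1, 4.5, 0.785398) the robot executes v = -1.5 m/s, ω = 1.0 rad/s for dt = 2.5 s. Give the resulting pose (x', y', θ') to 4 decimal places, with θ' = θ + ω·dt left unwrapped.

θ' = 0.7854 + 1.0·2.5 = 3.2854
R = v/ω = -1.5/1.0 = -1.5000
x' = -1 + -1.5000·(sin 3.2854 − sin 0.7854) = 0.2756
y' = 4.5 − -1.5000·(cos 3.2854 − cos 0.7854) = 1.9548

(0.2756, 1.9548, 3.2854)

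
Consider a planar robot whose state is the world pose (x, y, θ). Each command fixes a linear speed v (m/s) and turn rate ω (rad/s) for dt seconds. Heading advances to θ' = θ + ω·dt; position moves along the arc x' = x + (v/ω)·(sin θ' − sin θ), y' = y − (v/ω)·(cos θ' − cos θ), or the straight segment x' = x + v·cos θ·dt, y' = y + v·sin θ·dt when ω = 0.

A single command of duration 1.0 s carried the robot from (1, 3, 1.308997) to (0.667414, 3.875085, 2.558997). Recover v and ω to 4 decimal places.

v = 1.0000, ω = 1.2500

Δθ = 2.558997 − 1.308997 = 1.250000
ω = Δθ/dt = 1.250000/1.0 = 1.2500
R = −Δy/(cos θ' − cos θ) = 0.8000
v = R·ω = 0.8000·1.2500 = 1.0000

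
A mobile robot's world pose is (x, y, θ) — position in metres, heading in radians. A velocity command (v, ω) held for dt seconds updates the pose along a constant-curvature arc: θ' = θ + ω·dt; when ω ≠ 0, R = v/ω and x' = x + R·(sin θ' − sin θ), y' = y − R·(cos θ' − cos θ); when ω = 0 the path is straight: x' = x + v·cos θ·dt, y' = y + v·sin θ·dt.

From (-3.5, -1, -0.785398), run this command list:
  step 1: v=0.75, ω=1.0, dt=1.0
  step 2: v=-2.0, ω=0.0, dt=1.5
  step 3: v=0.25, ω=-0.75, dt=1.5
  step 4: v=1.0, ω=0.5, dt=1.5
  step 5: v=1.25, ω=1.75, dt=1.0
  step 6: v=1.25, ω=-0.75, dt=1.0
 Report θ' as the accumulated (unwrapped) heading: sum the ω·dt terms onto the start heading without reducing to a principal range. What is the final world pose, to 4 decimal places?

(-2.8928, -0.8472, 0.8396)

step 1: θ'=0.2146 (R=0.7500) → pose (-2.8100, -1.2025, 0.2146)
step 2: θ'=0.2146 (straight) → pose (-5.7411, -1.8413, 0.2146)
step 3: θ'=-0.9104 (R=-0.3333) → pose (-5.4069, -1.9626, -0.9104)
step 4: θ'=-0.1604 (R=2.0000) → pose (-4.1468, -2.7100, -0.1604)
step 5: θ'=1.5896 (R=0.7143) → pose (-3.3186, -1.9915, 1.5896)
step 6: θ'=0.8396 (R=-1.6667) → pose (-2.8928, -0.8472, 0.8396)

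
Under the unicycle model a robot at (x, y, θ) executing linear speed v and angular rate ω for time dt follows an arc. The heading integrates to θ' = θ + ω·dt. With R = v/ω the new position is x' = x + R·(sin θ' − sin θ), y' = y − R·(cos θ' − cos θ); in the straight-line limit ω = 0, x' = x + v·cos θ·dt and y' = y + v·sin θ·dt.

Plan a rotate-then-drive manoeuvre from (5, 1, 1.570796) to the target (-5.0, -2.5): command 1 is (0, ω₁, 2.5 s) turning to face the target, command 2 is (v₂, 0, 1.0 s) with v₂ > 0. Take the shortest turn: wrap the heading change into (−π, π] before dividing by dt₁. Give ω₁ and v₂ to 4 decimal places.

heading to target = atan2(-2.5−1, -5−5) = -2.8049
Δθ = wrap(-2.8049 − 1.5708) = 1.9075; ω₁ = Δθ/dt₁ = 0.7630
distance = √((-5−5)² + (-2.5−1)²) = 10.5948; v₂ = distance/dt₂ = 10.5948

ω₁ = 0.7630, v₂ = 10.5948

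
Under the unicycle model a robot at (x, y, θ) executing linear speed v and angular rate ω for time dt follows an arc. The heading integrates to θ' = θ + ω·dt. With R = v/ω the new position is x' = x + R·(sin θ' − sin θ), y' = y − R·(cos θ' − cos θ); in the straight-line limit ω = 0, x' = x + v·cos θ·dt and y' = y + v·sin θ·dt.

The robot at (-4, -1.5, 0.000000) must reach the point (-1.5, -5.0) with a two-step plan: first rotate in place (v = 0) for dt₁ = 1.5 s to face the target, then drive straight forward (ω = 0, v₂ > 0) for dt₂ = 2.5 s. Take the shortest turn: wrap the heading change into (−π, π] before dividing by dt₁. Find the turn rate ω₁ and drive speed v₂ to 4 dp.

ω₁ = -0.6337, v₂ = 1.7205

heading to target = atan2(-5−-1.5, -1.5−-4) = -0.9505
Δθ = wrap(-0.9505 − 0.0000) = -0.9505; ω₁ = Δθ/dt₁ = -0.6337
distance = √((-1.5−-4)² + (-5−-1.5)²) = 4.3012; v₂ = distance/dt₂ = 1.7205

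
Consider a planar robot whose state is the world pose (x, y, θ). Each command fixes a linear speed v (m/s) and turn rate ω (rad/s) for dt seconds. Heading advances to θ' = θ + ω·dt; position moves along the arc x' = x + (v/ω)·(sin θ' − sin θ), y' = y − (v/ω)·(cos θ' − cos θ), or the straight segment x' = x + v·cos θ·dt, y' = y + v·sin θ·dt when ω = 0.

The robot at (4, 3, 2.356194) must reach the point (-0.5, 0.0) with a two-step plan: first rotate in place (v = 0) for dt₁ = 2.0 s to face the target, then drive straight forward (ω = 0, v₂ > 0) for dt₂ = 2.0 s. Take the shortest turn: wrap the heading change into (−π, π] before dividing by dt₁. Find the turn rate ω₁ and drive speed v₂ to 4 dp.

heading to target = atan2(0−3, -0.5−4) = -2.5536
Δθ = wrap(-2.5536 − 2.3562) = 1.3734; ω₁ = Δθ/dt₁ = 0.6867
distance = √((-0.5−4)² + (0−3)²) = 5.4083; v₂ = distance/dt₂ = 2.7042

ω₁ = 0.6867, v₂ = 2.7042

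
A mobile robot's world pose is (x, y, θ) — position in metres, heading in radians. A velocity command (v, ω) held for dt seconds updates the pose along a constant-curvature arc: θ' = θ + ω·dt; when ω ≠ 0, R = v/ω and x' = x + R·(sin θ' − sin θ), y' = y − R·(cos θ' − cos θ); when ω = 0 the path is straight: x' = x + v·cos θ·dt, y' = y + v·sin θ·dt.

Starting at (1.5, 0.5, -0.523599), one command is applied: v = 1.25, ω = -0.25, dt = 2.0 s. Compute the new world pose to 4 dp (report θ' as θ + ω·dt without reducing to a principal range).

θ' = -0.5236 + -0.25·2.0 = -1.0236
R = v/ω = 1.25/-0.25 = -5.0000
x' = 1.5 + -5.0000·(sin -1.0236 − sin -0.5236) = 3.2699
y' = 0.5 − -5.0000·(cos -1.0236 − cos -0.5236) = -1.2286

(3.2699, -1.2286, -1.0236)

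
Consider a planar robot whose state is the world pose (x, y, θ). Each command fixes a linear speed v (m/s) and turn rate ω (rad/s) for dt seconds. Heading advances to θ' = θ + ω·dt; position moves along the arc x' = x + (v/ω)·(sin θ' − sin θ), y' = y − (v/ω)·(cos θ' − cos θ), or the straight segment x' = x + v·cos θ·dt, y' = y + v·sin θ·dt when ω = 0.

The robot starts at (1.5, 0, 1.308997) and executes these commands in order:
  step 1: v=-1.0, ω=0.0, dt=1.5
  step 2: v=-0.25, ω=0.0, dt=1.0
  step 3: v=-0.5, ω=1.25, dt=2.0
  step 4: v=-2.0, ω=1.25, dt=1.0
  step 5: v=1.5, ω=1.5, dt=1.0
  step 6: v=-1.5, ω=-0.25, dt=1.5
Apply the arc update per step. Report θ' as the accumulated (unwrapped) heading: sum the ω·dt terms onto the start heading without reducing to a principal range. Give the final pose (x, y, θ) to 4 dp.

(1.1803, -1.1276, 6.1840)

step 1: θ'=1.3090 (straight) → pose (1.1118, -1.4489, 1.3090)
step 2: θ'=1.3090 (straight) → pose (1.0471, -1.6904, 1.3090)
step 3: θ'=3.8090 (R=-0.4000) → pose (1.6810, -2.1081, 3.8090)
step 4: θ'=5.0590 (R=-1.6000) → pose (2.1955, -0.3078, 5.0590)
step 5: θ'=6.5590 (R=1.0000) → pose (3.4084, -0.9303, 6.5590)
step 6: θ'=6.1840 (R=6.0000) → pose (1.1803, -1.1276, 6.1840)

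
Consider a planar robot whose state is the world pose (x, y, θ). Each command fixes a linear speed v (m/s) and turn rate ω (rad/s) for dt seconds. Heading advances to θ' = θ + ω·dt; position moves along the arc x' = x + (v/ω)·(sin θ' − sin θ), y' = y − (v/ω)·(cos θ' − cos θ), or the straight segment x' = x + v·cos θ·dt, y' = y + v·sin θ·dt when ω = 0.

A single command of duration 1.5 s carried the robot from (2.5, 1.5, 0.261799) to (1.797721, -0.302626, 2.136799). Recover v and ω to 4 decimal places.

Δθ = 2.136799 − 0.261799 = 1.875000
ω = Δθ/dt = 1.875000/1.5 = 1.2500
R = −Δy/(cos θ' − cos θ) = -1.2000
v = R·ω = -1.2000·1.2500 = -1.5000

v = -1.5000, ω = 1.2500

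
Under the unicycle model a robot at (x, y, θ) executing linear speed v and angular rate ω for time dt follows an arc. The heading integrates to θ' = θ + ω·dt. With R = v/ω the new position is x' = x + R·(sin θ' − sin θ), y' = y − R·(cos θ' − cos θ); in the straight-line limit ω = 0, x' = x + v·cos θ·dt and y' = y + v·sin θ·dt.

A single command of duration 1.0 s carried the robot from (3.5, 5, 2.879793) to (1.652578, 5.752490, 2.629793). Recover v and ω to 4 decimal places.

v = 2.0000, ω = -0.2500

Δθ = 2.629793 − 2.879793 = -0.250000
ω = Δθ/dt = -0.250000/1.0 = -0.2500
R = Δx/(sin θ' − sin θ) = -8.0000
v = R·ω = -8.0000·-0.2500 = 2.0000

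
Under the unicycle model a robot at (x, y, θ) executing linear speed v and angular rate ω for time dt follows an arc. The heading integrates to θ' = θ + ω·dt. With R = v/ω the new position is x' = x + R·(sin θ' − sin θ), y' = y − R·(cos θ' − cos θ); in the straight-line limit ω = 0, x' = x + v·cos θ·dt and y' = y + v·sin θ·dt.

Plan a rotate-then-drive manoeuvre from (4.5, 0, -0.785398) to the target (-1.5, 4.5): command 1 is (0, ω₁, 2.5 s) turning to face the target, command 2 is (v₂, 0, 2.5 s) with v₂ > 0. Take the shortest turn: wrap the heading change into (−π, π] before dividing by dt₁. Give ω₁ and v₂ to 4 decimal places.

heading to target = atan2(4.5−0, -1.5−4.5) = 2.4981
Δθ = wrap(2.4981 − -0.7854) = -2.9997; ω₁ = Δθ/dt₁ = -1.1999
distance = √((-1.5−4.5)² + (4.5−0)²) = 7.5000; v₂ = distance/dt₂ = 3.0000

ω₁ = -1.1999, v₂ = 3.0000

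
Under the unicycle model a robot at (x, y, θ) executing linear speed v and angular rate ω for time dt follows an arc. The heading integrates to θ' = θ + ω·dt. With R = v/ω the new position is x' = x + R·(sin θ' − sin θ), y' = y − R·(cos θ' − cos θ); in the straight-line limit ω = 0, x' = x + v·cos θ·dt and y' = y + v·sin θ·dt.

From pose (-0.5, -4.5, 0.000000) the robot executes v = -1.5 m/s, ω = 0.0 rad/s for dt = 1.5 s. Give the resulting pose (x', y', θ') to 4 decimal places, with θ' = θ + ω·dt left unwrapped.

θ' = 0.0000 + 0.0·1.5 = 0.0000
ω = 0 → straight: x' = -0.5 + -1.5·cos(0.0000)·1.5 = -2.7500
y' = -4.5 + -1.5·sin(0.0000)·1.5 = -4.5000

(-2.7500, -4.5000, 0.0000)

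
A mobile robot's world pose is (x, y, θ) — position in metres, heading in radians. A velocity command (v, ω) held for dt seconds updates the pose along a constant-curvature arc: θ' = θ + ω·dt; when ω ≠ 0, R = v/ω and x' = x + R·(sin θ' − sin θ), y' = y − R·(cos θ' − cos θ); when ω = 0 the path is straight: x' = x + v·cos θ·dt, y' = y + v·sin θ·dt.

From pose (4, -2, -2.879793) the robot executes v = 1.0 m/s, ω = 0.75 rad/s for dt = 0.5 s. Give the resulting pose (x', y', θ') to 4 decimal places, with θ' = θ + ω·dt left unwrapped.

θ' = -2.8798 + 0.75·0.5 = -2.5048
R = v/ω = 1.0/0.75 = 1.3333
x' = 4 + 1.3333·(sin -2.5048 − sin -2.8798) = 3.5523
y' = -2 − 1.3333·(cos -2.5048 − cos -2.8798) = -2.2159

(3.5523, -2.2159, -2.5048)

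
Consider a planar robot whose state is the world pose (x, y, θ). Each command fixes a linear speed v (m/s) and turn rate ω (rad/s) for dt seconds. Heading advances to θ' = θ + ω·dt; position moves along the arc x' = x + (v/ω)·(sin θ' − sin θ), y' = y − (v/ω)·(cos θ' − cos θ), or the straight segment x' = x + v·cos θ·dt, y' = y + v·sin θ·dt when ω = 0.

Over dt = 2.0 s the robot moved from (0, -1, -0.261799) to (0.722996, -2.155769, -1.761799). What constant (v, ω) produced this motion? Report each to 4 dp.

Δθ = -1.761799 − -0.261799 = -1.500000
ω = Δθ/dt = -1.500000/2.0 = -0.7500
R = −Δy/(cos θ' − cos θ) = -1.0000
v = R·ω = -1.0000·-0.7500 = 0.7500

v = 0.7500, ω = -0.7500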